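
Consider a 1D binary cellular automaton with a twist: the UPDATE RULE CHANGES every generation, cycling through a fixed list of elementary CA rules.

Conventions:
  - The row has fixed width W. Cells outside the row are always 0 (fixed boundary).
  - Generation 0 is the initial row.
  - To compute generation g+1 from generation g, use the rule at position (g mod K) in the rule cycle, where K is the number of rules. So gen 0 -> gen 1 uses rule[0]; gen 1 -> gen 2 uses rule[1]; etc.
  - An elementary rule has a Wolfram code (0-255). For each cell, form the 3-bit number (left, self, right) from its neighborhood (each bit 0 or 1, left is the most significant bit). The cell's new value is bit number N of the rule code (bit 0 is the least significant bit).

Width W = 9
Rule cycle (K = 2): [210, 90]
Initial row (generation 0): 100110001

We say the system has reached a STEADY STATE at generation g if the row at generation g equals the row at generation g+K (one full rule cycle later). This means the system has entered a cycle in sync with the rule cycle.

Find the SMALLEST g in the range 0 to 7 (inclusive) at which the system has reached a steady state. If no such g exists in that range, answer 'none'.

Answer: none

Derivation:
Gen 0: 100110001
Gen 1 (rule 210): 011011010
Gen 2 (rule 90): 111011001
Gen 3 (rule 210): 011001110
Gen 4 (rule 90): 111111011
Gen 5 (rule 210): 011111001
Gen 6 (rule 90): 110001110
Gen 7 (rule 210): 011010111
Gen 8 (rule 90): 111000101
Gen 9 (rule 210): 011101000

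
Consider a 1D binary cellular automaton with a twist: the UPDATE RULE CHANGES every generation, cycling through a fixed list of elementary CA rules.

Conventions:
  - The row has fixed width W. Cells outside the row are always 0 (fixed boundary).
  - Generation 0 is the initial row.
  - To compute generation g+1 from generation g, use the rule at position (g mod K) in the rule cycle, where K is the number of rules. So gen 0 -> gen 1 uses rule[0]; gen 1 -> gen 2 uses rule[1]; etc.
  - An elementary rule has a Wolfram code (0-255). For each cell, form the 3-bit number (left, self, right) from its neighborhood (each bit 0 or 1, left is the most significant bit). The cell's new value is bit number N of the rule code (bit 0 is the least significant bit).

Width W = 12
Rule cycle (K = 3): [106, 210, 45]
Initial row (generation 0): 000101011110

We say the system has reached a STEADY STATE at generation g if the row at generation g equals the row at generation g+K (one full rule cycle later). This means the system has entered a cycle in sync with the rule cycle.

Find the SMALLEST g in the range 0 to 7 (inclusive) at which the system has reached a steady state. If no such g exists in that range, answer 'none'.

Answer: none

Derivation:
Gen 0: 000101011110
Gen 1 (rule 106): 001010110010
Gen 2 (rule 210): 010000011101
Gen 3 (rule 45): 010111010011
Gen 4 (rule 106): 101101100111
Gen 5 (rule 210): 000100111011
Gen 6 (rule 45): 110100100110
Gen 7 (rule 106): 111001001110
Gen 8 (rule 210): 011110110111
Gen 9 (rule 45): 010001101100
Gen 10 (rule 106): 100011111100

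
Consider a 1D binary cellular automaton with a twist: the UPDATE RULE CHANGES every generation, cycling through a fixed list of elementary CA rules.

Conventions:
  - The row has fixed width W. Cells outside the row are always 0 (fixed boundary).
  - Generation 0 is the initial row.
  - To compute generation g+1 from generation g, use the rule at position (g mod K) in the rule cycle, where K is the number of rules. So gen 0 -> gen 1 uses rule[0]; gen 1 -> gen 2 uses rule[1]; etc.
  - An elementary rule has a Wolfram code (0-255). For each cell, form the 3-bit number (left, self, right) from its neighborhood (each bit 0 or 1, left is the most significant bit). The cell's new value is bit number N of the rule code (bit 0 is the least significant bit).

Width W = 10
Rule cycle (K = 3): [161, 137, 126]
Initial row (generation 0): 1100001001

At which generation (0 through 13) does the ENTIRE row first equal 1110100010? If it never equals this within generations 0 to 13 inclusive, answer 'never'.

Answer: 11

Derivation:
Gen 0: 1100001001
Gen 1 (rule 161): 0001100000
Gen 2 (rule 137): 1101001111
Gen 3 (rule 126): 1111111001
Gen 4 (rule 161): 0111110000
Gen 5 (rule 137): 0111100111
Gen 6 (rule 126): 1100111101
Gen 7 (rule 161): 0000011010
Gen 8 (rule 137): 1111010000
Gen 9 (rule 126): 1001111000
Gen 10 (rule 161): 0000110011
Gen 11 (rule 137): 1110100010
Gen 12 (rule 126): 1011110111
Gen 13 (rule 161): 0101101010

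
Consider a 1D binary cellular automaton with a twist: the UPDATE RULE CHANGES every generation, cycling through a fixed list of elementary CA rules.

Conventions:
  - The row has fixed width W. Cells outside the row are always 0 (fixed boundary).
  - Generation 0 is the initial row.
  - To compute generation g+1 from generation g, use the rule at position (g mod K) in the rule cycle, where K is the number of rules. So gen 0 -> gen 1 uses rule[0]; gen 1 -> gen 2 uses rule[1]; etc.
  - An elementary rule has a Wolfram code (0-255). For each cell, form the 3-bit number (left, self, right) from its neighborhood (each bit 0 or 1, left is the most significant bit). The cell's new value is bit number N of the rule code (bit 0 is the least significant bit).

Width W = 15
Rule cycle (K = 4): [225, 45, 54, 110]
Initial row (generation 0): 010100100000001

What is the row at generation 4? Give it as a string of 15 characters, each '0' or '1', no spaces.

Answer: 100100110100111

Derivation:
Gen 0: 010100100000001
Gen 1 (rule 225): 001000001111100
Gen 2 (rule 45): 101011101000001
Gen 3 (rule 54): 111100011100011
Gen 4 (rule 110): 100100110100111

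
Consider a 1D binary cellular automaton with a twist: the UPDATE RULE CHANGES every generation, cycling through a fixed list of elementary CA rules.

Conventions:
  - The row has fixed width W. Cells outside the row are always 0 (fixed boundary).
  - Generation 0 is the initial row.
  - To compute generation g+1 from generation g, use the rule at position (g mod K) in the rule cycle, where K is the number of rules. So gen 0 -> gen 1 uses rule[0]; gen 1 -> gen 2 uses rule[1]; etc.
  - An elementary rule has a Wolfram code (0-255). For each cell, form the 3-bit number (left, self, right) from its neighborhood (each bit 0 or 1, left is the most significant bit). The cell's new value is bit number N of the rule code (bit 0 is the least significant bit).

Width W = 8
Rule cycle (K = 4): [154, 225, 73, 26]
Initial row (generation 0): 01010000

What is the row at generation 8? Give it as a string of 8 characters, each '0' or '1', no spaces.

Gen 0: 01010000
Gen 1 (rule 154): 10001000
Gen 2 (rule 225): 00100011
Gen 3 (rule 73): 10001011
Gen 4 (rule 26): 01010010
Gen 5 (rule 154): 10001101
Gen 6 (rule 225): 00100110
Gen 7 (rule 73): 10000110
Gen 8 (rule 26): 01001101

Answer: 01001101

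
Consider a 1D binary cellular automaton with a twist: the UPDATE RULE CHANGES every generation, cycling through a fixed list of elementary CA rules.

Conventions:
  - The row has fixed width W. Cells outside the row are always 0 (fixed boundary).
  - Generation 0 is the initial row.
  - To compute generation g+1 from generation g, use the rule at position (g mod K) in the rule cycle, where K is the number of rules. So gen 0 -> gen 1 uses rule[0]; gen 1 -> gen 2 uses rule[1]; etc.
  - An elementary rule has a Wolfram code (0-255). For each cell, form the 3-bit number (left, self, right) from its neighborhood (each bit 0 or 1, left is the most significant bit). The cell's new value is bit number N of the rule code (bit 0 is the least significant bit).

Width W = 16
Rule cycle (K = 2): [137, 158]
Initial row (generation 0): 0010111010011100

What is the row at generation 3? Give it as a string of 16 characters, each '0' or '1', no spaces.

Answer: 1001000010100110

Derivation:
Gen 0: 0010111010011100
Gen 1 (rule 137): 1000110000011001
Gen 2 (rule 158): 1101101000110111
Gen 3 (rule 137): 1001000010100110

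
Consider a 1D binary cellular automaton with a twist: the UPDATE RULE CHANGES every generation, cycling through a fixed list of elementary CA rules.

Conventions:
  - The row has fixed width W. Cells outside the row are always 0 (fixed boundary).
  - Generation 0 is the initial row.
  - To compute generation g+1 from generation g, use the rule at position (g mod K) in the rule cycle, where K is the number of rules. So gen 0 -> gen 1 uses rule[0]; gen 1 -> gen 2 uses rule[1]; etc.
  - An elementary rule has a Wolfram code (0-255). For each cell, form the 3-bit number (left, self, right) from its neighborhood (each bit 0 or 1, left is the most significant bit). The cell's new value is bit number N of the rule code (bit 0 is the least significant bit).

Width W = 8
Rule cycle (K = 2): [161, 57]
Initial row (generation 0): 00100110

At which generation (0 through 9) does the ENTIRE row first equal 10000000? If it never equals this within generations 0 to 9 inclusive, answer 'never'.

Answer: 1

Derivation:
Gen 0: 00100110
Gen 1 (rule 161): 10000000
Gen 2 (rule 57): 01111111
Gen 3 (rule 161): 00111110
Gen 4 (rule 57): 10100001
Gen 5 (rule 161): 01001100
Gen 6 (rule 57): 00101011
Gen 7 (rule 161): 10010100
Gen 8 (rule 57): 01001011
Gen 9 (rule 161): 00000100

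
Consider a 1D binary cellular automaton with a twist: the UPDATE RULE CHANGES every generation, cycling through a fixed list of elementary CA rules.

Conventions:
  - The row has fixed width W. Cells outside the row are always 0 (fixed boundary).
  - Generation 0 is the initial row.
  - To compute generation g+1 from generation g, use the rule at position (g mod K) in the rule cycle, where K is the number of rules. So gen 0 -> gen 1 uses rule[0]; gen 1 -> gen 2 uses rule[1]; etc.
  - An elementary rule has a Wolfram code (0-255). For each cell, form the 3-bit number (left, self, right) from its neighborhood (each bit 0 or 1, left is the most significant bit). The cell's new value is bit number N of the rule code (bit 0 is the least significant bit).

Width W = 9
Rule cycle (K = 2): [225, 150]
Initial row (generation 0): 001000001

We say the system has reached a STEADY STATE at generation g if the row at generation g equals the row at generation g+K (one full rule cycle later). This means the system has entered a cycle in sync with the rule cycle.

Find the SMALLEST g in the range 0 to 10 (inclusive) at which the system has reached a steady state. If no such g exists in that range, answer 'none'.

Gen 0: 001000001
Gen 1 (rule 225): 100011100
Gen 2 (rule 150): 110101010
Gen 3 (rule 225): 011010100
Gen 4 (rule 150): 100010110
Gen 5 (rule 225): 001001010
Gen 6 (rule 150): 011111011
Gen 7 (rule 225): 001111101
Gen 8 (rule 150): 010111001
Gen 9 (rule 225): 001011000
Gen 10 (rule 150): 011000100
Gen 11 (rule 225): 001010001
Gen 12 (rule 150): 011011011

Answer: none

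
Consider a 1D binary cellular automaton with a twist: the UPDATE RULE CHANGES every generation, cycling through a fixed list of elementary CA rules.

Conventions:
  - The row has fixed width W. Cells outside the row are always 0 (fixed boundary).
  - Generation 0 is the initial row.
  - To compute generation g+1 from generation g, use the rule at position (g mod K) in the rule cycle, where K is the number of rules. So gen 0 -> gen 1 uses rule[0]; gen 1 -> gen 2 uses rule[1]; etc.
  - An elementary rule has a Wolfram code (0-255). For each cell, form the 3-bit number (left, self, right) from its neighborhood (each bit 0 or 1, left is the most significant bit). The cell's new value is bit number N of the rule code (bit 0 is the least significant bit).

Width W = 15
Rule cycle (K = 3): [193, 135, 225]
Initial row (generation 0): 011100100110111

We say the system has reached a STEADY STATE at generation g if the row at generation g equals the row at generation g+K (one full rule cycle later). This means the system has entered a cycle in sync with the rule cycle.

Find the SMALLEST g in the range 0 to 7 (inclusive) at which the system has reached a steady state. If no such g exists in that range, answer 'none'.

Answer: none

Derivation:
Gen 0: 011100100110111
Gen 1 (rule 193): 001100000010011
Gen 2 (rule 135): 110001111110100
Gen 3 (rule 225): 010100111111001
Gen 4 (rule 193): 000000011111000
Gen 5 (rule 135): 111111101110011
Gen 6 (rule 225): 011111110110001
Gen 7 (rule 193): 001111110010100
Gen 8 (rule 135): 110111100110101
Gen 9 (rule 225): 011011100011010
Gen 10 (rule 193): 001001101001000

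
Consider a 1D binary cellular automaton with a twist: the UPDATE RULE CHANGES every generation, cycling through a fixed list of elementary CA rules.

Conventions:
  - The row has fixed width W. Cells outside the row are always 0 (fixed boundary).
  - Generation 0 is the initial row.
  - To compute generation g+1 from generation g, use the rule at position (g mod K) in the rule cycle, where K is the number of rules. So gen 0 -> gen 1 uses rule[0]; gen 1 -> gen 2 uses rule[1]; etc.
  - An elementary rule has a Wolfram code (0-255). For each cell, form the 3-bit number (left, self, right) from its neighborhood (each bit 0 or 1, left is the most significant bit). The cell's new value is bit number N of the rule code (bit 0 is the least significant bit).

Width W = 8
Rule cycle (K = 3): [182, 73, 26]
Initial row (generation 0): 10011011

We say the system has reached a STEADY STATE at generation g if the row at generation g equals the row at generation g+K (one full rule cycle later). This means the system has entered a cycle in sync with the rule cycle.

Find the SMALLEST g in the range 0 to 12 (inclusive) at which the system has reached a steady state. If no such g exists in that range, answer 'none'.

Gen 0: 10011011
Gen 1 (rule 182): 11100100
Gen 2 (rule 73): 10100001
Gen 3 (rule 26): 00010010
Gen 4 (rule 182): 00111111
Gen 5 (rule 73): 10100001
Gen 6 (rule 26): 00010010
Gen 7 (rule 182): 00111111
Gen 8 (rule 73): 10100001
Gen 9 (rule 26): 00010010
Gen 10 (rule 182): 00111111
Gen 11 (rule 73): 10100001
Gen 12 (rule 26): 00010010
Gen 13 (rule 182): 00111111
Gen 14 (rule 73): 10100001
Gen 15 (rule 26): 00010010

Answer: 2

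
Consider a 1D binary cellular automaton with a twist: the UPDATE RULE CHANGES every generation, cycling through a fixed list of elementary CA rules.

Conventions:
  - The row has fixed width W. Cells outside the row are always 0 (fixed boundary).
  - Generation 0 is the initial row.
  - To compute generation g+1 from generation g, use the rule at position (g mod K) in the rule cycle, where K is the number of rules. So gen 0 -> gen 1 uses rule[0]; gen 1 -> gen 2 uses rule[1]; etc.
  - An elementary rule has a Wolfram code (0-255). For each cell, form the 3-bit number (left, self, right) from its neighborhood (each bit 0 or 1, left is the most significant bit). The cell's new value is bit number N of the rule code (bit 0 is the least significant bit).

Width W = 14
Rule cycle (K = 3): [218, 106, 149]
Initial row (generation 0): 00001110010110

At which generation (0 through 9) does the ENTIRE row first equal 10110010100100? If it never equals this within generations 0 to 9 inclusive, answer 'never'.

Answer: 5

Derivation:
Gen 0: 00001110010110
Gen 1 (rule 218): 00011111100111
Gen 2 (rule 106): 00110000101101
Gen 3 (rule 149): 10001110100001
Gen 4 (rule 218): 01011110010010
Gen 5 (rule 106): 10110010100100
Gen 6 (rule 149): 10001010110111
Gen 7 (rule 218): 01010000110111
Gen 8 (rule 106): 10100001111101
Gen 9 (rule 149): 10111100111001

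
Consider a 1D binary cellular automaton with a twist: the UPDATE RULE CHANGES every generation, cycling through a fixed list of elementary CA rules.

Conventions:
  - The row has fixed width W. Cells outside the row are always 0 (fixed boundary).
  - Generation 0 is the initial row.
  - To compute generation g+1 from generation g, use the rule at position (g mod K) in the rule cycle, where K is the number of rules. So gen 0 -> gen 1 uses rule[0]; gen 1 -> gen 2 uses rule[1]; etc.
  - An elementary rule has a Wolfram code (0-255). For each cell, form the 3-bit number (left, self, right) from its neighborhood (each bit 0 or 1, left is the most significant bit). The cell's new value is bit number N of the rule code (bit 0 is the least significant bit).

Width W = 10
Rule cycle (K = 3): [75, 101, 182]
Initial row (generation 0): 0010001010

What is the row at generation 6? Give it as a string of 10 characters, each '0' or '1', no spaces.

Answer: 0111110100

Derivation:
Gen 0: 0010001010
Gen 1 (rule 75): 1100110000
Gen 2 (rule 101): 0100010111
Gen 3 (rule 182): 1110111010
Gen 4 (rule 75): 1010101000
Gen 5 (rule 101): 1111111011
Gen 6 (rule 182): 0111110100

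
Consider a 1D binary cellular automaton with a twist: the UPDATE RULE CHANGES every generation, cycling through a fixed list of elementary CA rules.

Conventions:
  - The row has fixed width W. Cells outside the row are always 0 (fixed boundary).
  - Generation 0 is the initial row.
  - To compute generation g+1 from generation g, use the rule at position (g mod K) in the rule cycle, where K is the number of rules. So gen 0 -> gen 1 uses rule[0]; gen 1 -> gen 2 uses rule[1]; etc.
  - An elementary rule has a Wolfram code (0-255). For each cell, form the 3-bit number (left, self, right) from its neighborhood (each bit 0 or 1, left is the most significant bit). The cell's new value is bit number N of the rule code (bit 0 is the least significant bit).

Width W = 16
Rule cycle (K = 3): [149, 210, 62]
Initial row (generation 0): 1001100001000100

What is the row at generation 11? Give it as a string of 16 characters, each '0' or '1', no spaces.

Answer: 0000001010011101

Derivation:
Gen 0: 1001100001000100
Gen 1 (rule 149): 1100011101110111
Gen 2 (rule 210): 0110101100110011
Gen 3 (rule 62): 1101111011101110
Gen 4 (rule 149): 0000110001000101
Gen 5 (rule 210): 0001011010101000
Gen 6 (rule 62): 0011110111111100
Gen 7 (rule 149): 1001100011111011
Gen 8 (rule 210): 0110110101111001
Gen 9 (rule 62): 1101101111000111
Gen 10 (rule 149): 0000000110110010
Gen 11 (rule 210): 0000001010011101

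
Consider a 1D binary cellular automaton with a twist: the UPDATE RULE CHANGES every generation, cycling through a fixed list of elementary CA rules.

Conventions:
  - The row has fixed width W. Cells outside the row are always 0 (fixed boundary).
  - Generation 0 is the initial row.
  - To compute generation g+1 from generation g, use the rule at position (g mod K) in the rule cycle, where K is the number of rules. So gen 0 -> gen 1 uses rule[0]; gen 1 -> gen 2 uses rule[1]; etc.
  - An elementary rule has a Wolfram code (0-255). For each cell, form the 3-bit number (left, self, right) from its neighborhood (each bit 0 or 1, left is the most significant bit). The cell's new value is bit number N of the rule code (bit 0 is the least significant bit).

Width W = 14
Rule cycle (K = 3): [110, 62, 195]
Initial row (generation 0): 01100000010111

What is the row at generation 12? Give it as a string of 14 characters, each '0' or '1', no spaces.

Gen 0: 01100000010111
Gen 1 (rule 110): 11100000111101
Gen 2 (rule 62): 10010001100011
Gen 3 (rule 195): 00100110101101
Gen 4 (rule 110): 01101111111111
Gen 5 (rule 62): 11011000000000
Gen 6 (rule 195): 01001011111111
Gen 7 (rule 110): 11011110000001
Gen 8 (rule 62): 10110001000011
Gen 9 (rule 195): 00010110011101
Gen 10 (rule 110): 00111110110111
Gen 11 (rule 62): 01100001101100
Gen 12 (rule 195): 10101110100101

Answer: 10101110100101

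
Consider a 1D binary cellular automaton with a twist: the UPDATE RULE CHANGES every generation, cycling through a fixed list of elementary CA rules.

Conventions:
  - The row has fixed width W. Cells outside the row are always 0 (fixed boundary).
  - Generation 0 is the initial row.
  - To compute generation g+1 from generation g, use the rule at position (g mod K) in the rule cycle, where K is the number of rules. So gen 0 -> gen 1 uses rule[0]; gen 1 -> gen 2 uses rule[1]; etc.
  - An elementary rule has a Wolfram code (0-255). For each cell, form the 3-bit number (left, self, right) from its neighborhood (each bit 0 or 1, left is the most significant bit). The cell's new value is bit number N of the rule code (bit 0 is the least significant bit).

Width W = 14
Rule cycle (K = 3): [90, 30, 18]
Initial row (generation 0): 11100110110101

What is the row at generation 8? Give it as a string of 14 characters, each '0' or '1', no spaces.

Answer: 11100000000000

Derivation:
Gen 0: 11100110110101
Gen 1 (rule 90): 10111110110000
Gen 2 (rule 30): 10100000101000
Gen 3 (rule 18): 00010001000100
Gen 4 (rule 90): 00101010101010
Gen 5 (rule 30): 01101010101011
Gen 6 (rule 18): 10000000000000
Gen 7 (rule 90): 01000000000000
Gen 8 (rule 30): 11100000000000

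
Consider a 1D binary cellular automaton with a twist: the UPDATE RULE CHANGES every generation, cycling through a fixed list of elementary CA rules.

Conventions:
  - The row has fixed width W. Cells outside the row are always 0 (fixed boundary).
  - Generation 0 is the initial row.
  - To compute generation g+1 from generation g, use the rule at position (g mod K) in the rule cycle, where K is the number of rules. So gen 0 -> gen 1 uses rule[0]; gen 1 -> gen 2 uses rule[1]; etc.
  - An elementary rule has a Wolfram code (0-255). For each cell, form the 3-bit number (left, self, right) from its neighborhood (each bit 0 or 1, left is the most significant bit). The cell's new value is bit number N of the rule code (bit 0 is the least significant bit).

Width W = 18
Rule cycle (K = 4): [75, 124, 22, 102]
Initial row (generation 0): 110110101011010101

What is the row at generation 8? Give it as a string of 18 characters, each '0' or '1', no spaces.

Answer: 010011000000000011

Derivation:
Gen 0: 110110101011010101
Gen 1 (rule 75): 110110000011000000
Gen 2 (rule 124): 111111000011100000
Gen 3 (rule 22): 000000100100010000
Gen 4 (rule 102): 000001101100110000
Gen 5 (rule 75): 111111101101110111
Gen 6 (rule 124): 100000111111011101
Gen 7 (rule 22): 110001000000000001
Gen 8 (rule 102): 010011000000000011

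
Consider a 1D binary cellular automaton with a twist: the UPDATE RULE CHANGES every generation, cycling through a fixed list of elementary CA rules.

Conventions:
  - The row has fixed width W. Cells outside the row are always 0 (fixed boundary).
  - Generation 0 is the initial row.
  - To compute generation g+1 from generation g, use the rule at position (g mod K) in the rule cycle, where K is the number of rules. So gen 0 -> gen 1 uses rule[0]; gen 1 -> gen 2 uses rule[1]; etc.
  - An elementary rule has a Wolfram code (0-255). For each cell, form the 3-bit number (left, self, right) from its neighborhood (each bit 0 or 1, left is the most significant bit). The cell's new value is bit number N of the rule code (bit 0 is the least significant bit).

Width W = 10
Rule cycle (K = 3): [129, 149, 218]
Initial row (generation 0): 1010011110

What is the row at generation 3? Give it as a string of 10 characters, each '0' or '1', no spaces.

Gen 0: 1010011110
Gen 1 (rule 129): 0000001100
Gen 2 (rule 149): 1111100011
Gen 3 (rule 218): 1111110111

Answer: 1111110111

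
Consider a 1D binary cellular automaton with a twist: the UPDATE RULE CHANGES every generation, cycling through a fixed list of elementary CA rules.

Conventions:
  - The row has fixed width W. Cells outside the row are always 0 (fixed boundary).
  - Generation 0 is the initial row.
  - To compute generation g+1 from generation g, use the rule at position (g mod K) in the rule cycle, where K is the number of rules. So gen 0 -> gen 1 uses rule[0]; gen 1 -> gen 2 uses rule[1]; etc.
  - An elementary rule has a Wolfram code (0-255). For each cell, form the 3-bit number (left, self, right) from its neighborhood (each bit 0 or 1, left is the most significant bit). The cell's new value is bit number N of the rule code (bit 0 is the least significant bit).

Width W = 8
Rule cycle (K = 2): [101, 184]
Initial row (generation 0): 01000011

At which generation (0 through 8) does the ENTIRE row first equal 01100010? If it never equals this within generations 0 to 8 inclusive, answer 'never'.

Answer: never

Derivation:
Gen 0: 01000011
Gen 1 (rule 101): 01011001
Gen 2 (rule 184): 00110100
Gen 3 (rule 101): 10011101
Gen 4 (rule 184): 01011010
Gen 5 (rule 101): 01101110
Gen 6 (rule 184): 01011101
Gen 7 (rule 101): 01100111
Gen 8 (rule 184): 01010110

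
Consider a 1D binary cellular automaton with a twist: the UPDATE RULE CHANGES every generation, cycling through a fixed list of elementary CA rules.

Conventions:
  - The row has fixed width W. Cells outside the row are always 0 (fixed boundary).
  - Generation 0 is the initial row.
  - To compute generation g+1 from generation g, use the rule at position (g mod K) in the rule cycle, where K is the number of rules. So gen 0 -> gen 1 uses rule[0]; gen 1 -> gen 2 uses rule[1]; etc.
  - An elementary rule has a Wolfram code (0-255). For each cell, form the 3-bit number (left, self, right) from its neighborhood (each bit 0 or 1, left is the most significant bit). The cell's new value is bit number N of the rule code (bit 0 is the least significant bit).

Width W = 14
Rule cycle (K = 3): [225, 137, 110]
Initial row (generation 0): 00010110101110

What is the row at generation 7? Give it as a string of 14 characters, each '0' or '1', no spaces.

Gen 0: 00010110101110
Gen 1 (rule 225): 11001011010110
Gen 2 (rule 137): 10000010000100
Gen 3 (rule 110): 10000110001100
Gen 4 (rule 225): 00110010100101
Gen 5 (rule 137): 10100000000000
Gen 6 (rule 110): 11100000000000
Gen 7 (rule 225): 01101111111111

Answer: 01101111111111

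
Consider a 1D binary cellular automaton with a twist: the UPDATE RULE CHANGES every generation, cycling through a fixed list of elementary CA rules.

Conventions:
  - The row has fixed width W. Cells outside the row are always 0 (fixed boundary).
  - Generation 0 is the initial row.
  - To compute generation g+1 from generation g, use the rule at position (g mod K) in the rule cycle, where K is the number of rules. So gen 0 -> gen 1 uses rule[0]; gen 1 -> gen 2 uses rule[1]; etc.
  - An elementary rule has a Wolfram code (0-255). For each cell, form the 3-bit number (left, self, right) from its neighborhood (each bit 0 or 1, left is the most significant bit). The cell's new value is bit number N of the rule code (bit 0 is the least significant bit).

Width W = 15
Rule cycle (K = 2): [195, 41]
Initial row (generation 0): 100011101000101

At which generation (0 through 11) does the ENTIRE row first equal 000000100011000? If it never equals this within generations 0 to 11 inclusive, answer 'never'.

Answer: 8

Derivation:
Gen 0: 100011101000101
Gen 1 (rule 195): 001101100011000
Gen 2 (rule 41): 101011001010011
Gen 3 (rule 195): 000001010000101
Gen 4 (rule 41): 111100100110010
Gen 5 (rule 195): 011101001010100
Gen 6 (rule 41): 010010000101001
Gen 7 (rule 195): 100100111000010
Gen 8 (rule 41): 000000100011000
Gen 9 (rule 195): 111111001101011
Gen 10 (rule 41): 100000001010110
Gen 11 (rule 195): 001111110000010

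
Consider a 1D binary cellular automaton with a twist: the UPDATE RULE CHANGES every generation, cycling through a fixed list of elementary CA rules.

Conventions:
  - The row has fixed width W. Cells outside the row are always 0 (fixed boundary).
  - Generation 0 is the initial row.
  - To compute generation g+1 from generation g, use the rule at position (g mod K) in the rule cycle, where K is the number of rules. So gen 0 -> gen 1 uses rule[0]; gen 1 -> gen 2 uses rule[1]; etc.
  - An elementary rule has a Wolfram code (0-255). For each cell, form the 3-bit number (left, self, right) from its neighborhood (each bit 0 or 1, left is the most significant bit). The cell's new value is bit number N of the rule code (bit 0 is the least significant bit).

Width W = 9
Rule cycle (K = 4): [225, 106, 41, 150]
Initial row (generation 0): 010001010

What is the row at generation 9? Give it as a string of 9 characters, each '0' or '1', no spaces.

Gen 0: 010001010
Gen 1 (rule 225): 000100100
Gen 2 (rule 106): 001001000
Gen 3 (rule 41): 100000011
Gen 4 (rule 150): 110000100
Gen 5 (rule 225): 010110001
Gen 6 (rule 106): 101110010
Gen 7 (rule 41): 011000000
Gen 8 (rule 150): 100100000
Gen 9 (rule 225): 000001111

Answer: 000001111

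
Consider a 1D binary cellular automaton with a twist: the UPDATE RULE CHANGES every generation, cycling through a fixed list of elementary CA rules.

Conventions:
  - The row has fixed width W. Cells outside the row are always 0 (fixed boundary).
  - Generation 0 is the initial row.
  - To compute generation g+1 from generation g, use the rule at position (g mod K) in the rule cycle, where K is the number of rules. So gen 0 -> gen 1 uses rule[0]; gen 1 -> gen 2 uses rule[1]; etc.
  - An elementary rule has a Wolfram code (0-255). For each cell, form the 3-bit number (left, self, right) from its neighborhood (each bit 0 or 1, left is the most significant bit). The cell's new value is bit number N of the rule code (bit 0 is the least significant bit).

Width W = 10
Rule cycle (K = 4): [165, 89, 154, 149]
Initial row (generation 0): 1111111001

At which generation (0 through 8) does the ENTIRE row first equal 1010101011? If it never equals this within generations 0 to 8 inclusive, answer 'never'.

Gen 0: 1111111001
Gen 1 (rule 165): 0111110001
Gen 2 (rule 89): 0100011100
Gen 3 (rule 154): 1010111010
Gen 4 (rule 149): 1010010011
Gen 5 (rule 165): 1110010000
Gen 6 (rule 89): 1011001111
Gen 7 (rule 154): 0010111110
Gen 8 (rule 149): 1010011101

Answer: never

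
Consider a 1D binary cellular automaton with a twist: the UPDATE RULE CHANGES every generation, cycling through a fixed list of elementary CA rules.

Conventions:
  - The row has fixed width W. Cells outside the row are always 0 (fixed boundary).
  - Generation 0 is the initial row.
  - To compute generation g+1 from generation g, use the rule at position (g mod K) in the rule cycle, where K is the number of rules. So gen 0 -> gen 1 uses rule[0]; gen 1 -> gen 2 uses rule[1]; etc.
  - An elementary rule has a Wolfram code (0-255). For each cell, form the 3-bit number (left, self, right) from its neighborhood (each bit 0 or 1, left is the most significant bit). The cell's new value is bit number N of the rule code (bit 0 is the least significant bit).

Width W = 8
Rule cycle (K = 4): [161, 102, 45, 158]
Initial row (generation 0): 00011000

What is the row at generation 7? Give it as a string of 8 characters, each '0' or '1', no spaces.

Answer: 01000011

Derivation:
Gen 0: 00011000
Gen 1 (rule 161): 11000011
Gen 2 (rule 102): 01000101
Gen 3 (rule 45): 01010111
Gen 4 (rule 158): 11010110
Gen 5 (rule 161): 00101000
Gen 6 (rule 102): 01111000
Gen 7 (rule 45): 01000011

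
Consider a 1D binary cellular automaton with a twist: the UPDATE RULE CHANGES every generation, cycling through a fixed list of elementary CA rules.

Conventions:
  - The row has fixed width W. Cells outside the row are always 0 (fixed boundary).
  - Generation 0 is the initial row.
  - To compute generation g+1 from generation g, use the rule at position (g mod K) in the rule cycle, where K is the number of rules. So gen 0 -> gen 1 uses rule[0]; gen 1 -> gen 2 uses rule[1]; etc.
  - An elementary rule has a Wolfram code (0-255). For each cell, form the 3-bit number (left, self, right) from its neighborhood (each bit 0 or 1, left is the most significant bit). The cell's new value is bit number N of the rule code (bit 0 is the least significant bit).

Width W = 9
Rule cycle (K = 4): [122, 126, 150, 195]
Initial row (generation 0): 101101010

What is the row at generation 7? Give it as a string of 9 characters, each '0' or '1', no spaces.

Gen 0: 101101010
Gen 1 (rule 122): 011110101
Gen 2 (rule 126): 110011111
Gen 3 (rule 150): 001101110
Gen 4 (rule 195): 110100110
Gen 5 (rule 122): 111011111
Gen 6 (rule 126): 101110001
Gen 7 (rule 150): 100101011

Answer: 100101011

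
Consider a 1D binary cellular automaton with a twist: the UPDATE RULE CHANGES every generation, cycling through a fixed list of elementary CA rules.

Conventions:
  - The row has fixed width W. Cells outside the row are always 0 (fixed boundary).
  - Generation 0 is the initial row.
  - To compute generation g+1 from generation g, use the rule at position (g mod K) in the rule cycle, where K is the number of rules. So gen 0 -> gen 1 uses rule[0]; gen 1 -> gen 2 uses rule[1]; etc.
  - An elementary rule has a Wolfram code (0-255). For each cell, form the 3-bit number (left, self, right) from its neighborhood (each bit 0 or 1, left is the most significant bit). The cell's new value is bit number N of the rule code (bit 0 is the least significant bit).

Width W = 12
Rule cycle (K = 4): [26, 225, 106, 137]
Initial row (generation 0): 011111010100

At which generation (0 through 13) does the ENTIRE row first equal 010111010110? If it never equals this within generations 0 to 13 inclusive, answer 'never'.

Gen 0: 011111010100
Gen 1 (rule 26): 110000000010
Gen 2 (rule 225): 010111111000
Gen 3 (rule 106): 101100001000
Gen 4 (rule 137): 001001100011
Gen 5 (rule 26): 010111010110
Gen 6 (rule 225): 001011101010
Gen 7 (rule 106): 010110110100
Gen 8 (rule 137): 000100100001
Gen 9 (rule 26): 001011010010
Gen 10 (rule 225): 100101100000
Gen 11 (rule 106): 001011100000
Gen 12 (rule 137): 100011001111
Gen 13 (rule 26): 010110111000

Answer: 5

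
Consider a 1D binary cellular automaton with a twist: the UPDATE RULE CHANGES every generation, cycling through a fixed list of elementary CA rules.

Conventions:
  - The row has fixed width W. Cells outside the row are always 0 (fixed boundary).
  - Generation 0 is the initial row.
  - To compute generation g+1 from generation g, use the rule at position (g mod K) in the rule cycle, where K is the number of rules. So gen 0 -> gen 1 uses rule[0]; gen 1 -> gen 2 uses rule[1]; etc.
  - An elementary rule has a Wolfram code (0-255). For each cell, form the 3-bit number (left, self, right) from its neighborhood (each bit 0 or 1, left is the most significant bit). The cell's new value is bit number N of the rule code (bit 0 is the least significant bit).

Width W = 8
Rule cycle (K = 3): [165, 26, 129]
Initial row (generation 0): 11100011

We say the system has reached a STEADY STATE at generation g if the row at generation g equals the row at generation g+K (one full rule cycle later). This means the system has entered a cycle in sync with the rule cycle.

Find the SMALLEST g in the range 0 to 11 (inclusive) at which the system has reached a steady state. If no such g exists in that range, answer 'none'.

Answer: none

Derivation:
Gen 0: 11100011
Gen 1 (rule 165): 01001000
Gen 2 (rule 26): 10110100
Gen 3 (rule 129): 00000001
Gen 4 (rule 165): 11111101
Gen 5 (rule 26): 10000000
Gen 6 (rule 129): 00111111
Gen 7 (rule 165): 10011110
Gen 8 (rule 26): 01110001
Gen 9 (rule 129): 00100100
Gen 10 (rule 165): 10100101
Gen 11 (rule 26): 00011000
Gen 12 (rule 129): 11000011
Gen 13 (rule 165): 00011000
Gen 14 (rule 26): 00110100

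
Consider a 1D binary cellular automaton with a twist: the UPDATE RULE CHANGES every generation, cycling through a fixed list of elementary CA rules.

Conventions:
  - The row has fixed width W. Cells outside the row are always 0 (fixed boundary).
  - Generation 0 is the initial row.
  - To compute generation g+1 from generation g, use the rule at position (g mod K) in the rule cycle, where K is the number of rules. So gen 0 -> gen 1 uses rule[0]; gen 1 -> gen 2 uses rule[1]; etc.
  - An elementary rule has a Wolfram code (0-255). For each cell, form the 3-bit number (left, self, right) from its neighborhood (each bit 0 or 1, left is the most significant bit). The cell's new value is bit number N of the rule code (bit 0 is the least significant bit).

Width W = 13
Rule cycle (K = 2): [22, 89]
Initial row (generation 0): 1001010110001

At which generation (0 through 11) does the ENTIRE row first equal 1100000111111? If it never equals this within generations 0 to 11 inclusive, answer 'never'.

Answer: never

Derivation:
Gen 0: 1001010110001
Gen 1 (rule 22): 1111010001011
Gen 2 (rule 89): 1001001100011
Gen 3 (rule 22): 1111110010100
Gen 4 (rule 89): 1000011000011
Gen 5 (rule 22): 1100100100100
Gen 6 (rule 89): 1110010010011
Gen 7 (rule 22): 0001111111100
Gen 8 (rule 89): 1101000000111
Gen 9 (rule 22): 0001100001000
Gen 10 (rule 89): 1101111100111
Gen 11 (rule 22): 0000000011000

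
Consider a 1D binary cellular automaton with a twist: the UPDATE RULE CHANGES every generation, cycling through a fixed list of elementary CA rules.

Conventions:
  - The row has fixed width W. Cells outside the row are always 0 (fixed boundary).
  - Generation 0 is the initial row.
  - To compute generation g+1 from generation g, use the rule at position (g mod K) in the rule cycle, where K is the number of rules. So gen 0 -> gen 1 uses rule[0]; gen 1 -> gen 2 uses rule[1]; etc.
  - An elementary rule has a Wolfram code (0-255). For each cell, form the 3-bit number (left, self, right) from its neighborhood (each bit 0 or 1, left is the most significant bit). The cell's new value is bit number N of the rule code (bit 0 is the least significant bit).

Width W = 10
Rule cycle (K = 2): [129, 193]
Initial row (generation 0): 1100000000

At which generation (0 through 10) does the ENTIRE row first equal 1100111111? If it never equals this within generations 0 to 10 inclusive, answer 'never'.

Answer: 2

Derivation:
Gen 0: 1100000000
Gen 1 (rule 129): 0001111111
Gen 2 (rule 193): 1100111111
Gen 3 (rule 129): 0000011110
Gen 4 (rule 193): 1111001110
Gen 5 (rule 129): 0110000100
Gen 6 (rule 193): 0010110001
Gen 7 (rule 129): 1000000100
Gen 8 (rule 193): 0011110001
Gen 9 (rule 129): 1001100100
Gen 10 (rule 193): 0000100001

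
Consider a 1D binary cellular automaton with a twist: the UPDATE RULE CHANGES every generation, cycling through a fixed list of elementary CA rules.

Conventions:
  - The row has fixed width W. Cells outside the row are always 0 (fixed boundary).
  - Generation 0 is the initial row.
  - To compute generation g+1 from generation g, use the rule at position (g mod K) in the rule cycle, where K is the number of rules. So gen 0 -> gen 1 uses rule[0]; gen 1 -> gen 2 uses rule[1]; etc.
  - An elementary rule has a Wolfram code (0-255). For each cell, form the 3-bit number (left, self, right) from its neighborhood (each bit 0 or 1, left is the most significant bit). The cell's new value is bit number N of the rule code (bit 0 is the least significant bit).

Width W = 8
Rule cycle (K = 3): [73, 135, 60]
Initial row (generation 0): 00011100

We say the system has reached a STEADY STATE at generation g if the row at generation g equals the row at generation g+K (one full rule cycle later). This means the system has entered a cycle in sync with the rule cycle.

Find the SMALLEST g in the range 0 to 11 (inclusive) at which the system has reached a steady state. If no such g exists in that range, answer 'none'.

Gen 0: 00011100
Gen 1 (rule 73): 11010101
Gen 2 (rule 135): 00010101
Gen 3 (rule 60): 00011111
Gen 4 (rule 73): 11010001
Gen 5 (rule 135): 00010111
Gen 6 (rule 60): 00011100
Gen 7 (rule 73): 11010101
Gen 8 (rule 135): 00010101
Gen 9 (rule 60): 00011111
Gen 10 (rule 73): 11010001
Gen 11 (rule 135): 00010111
Gen 12 (rule 60): 00011100
Gen 13 (rule 73): 11010101
Gen 14 (rule 135): 00010101

Answer: none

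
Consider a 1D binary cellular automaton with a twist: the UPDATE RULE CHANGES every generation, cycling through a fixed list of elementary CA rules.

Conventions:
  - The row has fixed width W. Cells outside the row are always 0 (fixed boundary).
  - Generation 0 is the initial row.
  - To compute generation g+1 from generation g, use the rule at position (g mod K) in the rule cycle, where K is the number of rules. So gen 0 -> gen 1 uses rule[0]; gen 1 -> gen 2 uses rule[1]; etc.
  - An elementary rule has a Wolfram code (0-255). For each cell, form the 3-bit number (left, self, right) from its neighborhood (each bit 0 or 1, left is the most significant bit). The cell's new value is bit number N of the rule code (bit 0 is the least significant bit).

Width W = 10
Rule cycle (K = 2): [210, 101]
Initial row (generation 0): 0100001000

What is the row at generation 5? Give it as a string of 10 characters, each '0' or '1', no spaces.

Answer: 0001010000

Derivation:
Gen 0: 0100001000
Gen 1 (rule 210): 1010010100
Gen 2 (rule 101): 1110011101
Gen 3 (rule 210): 0111101100
Gen 4 (rule 101): 0000110101
Gen 5 (rule 210): 0001010000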